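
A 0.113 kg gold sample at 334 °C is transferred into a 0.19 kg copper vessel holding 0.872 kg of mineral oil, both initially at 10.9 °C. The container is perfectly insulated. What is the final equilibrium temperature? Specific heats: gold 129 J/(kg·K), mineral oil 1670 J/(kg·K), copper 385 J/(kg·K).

Taking heat into each body as positive, Σ m c ΔT = 0:
0.113*129*(T − 334) + 0.872*1670*(T − 10.9) + 0.19*385*(T − 10.9) = 0
1544 T = 21539
T = 21539/1544 ≈ 13.95 °C

T_f ≈ 14.0 °C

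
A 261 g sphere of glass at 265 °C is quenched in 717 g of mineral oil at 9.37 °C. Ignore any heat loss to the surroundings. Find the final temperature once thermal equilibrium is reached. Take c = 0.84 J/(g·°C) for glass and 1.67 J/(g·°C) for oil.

T_f ≈ 48.9 °C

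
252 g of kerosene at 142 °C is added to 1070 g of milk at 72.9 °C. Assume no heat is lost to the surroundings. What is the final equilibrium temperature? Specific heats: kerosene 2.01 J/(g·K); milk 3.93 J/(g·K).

T_f ≈ 80.3 °C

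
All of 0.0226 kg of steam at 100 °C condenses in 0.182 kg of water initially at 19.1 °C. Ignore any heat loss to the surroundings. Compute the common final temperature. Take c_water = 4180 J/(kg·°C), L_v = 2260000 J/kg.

T_f ≈ 87.8 °C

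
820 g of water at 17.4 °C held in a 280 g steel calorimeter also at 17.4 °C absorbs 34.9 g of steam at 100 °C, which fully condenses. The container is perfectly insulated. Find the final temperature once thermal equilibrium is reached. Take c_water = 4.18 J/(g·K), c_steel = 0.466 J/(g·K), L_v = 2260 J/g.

Energy conservation, ΣQ = 0:
steam→water at 100 °C releases m L_v = 34.9×2260 = 78874; condensed water 100 °C→T: 145.88(T − 100); water warms: 820×4.18×(T − 17.4) = 3427.6(T − 17.4); steel cup: 280×0.466×(T − 17.4) = 130.48(T − 17.4)
3704 T = 78874 + 14588 + 61911 = 155373
T ≈ 41.95 °C — below 100 °C, confirming all the steam condensed.

T_f ≈ 41.9 °C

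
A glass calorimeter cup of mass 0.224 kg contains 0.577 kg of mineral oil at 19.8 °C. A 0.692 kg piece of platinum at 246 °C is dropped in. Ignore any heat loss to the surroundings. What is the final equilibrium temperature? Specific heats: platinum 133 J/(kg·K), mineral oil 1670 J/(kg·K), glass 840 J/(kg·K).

Conservation of energy gives ΣQ = 0:
0.692×133×(T − 246) + 0.577×1670×(T − 19.8) + 0.224×840×(T − 19.8) = 0
92.04(T − 246) + 963.59(T − 19.8) + 188.16(T − 19.8) = 0
1243.8 T = 45446
T = 45446/1243.8 ≈ 36.54 °C

T_f ≈ 36.5 °C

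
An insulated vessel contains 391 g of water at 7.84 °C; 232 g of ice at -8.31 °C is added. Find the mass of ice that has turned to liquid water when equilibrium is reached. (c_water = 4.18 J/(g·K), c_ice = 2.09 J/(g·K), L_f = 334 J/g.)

m_melted ≈ 26.3 g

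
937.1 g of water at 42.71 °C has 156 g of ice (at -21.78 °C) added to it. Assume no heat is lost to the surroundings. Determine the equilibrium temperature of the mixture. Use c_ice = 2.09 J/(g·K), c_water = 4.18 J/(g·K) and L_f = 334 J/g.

Energy conservation, ΣQ = 0:
ice -21.78→0 °C: 156×2.09×21.78 = 7101.2; fusion: m_ice L_f = 156×334 = 52104; warm the meltwater: 652.08 T; water: 3917.1(T − 42.71)
4569.2 T = 167298 − 59205 = 108093
T ≈ 23.66 °C (positive, so assuming full melt was valid).

T_f ≈ 23.7 °C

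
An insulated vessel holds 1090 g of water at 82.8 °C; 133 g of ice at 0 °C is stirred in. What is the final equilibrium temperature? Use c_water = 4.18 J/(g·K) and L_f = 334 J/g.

Net heat exchanged in the isolated system is zero:
melt ice: 133·334 = 44422
  meltwater 0→T: 133·4.18·T = 555.94 T
  water cools: 1090·4.18·(T − 82.8) = 4556.2(T − 82.8)
5112.1 T = 377253 − 44422 = 332831
T ≈ 65.11 °C. Since T > 0 °C, the all-ice-melts assumption holds.

T_f ≈ 65.1 °C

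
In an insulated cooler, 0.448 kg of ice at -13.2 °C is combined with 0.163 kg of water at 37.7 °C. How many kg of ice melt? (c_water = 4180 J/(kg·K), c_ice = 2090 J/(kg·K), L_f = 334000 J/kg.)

m_melted ≈ 0.0399 kg

Water can give up m c ΔT = 0.163×4180×37.7 = 25687 J before reaching 0 °C.
Warming the ice to 0 °C takes 0.448×2090×13.2 = 12359 J, leaving 13327 J for melting.
Fully melting the ice requires m_ice L_f = 0.448×334000 = 149632 J.
13327 J < 149632 J, so only part of the ice melts and the system sits at 0 °C.
Mass melted = 13327/334000 ≈ 0.0399 kg.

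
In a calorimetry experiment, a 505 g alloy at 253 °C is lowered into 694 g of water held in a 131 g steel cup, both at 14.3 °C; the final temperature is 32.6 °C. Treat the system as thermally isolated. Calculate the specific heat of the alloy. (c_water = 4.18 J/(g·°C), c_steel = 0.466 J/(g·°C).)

c ≈ 0.487 J/(g·°C)

Heat gained plus heat lost sum to zero:
505×c×(32.6 − 253) + 694×4.18×(32.6 − 14.3) + 131×0.466×(32.6 − 14.3) = 0
-111302 c = -54204
c = -54204/-111302 ≈ 0.487 J/(g·°C)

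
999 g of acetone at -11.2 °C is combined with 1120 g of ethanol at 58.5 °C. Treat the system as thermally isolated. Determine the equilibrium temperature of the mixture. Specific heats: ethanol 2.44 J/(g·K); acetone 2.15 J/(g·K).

T_f ≈ 27.8 °C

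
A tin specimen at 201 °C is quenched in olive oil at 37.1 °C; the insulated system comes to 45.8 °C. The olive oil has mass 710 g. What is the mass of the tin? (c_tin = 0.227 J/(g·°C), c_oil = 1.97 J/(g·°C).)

m ≈ 345 g

Heat gained plus heat lost sum to zero:
m×0.227×(45.8 − 201) + 710×1.97×(45.8 − 37.1) = 0
-35.23 m = -12169
m = -12169/-35.23 ≈ 345.4 g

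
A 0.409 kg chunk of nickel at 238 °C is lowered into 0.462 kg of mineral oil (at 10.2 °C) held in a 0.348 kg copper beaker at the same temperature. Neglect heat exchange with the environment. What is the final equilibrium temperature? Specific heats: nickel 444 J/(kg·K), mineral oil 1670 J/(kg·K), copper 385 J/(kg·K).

T_f ≈ 48.3 °C

Net heat exchanged in the isolated system is zero:
0.409×444×(T − 238) + 0.462×1670×(T − 10.2) + 0.348×385×(T − 10.2) = 0
(181.6 + 771.54 + 133.98) T = 181.6×238 + 771.54×10.2 + 133.98×10.2
T ≈ 48.25 °C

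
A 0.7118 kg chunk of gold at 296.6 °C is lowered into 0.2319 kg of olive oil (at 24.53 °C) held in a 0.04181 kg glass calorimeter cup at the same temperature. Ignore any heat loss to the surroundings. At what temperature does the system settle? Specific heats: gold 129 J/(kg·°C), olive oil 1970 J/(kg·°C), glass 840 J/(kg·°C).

T_f ≈ 67.3 °C

Taking heat into each body as positive, Σ m c ΔT = 0:
0.7118*129*(T − 296.6) + 0.2319*1970*(T − 24.53) + 0.04181*840*(T − 24.53) = 0
91.82(T − 296.6) + 456.84(T − 24.53) + 35.12(T − 24.53) = 0
(91.82 + 456.84 + 35.12) T = 91.82*296.6 + 456.84*24.53 + 35.12*24.53
T ≈ 67.32 °C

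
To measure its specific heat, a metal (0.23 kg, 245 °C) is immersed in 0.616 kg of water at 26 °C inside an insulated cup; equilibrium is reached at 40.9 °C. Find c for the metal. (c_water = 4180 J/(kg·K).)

c ≈ 817 J/(kg·K)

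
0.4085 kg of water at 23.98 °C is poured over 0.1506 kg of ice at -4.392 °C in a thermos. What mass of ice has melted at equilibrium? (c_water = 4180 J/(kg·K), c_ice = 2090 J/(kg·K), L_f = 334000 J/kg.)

m_melted ≈ 0.118 kg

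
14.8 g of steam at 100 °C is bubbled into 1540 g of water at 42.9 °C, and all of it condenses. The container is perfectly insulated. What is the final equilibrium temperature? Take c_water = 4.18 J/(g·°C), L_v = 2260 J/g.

T_f ≈ 48.6 °C

Let T be the final temperature. ΣQ_i = 0:
latent heat released on condensation: 14.8·2260 = 33448; condensed water 100 °C→T: 61.86(T − 100); original water: 6437.2(T − 42.9)
6499.1 T = 33448 + 6186.4 + 276156 = 315790
T ≈ 48.59 °C, under the boiling point, so the assumption holds.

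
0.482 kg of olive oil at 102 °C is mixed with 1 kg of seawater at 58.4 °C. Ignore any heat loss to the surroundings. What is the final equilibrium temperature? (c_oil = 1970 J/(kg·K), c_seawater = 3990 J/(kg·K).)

T_f ≈ 66.8 °C

T_f is the heat-capacity-weighted average of the initial temperatures:
T_f = (949.54×102 + 3990×58.4) / (949.54 + 3990)
    = 329869 / 4939.5 ≈ 66.78 °C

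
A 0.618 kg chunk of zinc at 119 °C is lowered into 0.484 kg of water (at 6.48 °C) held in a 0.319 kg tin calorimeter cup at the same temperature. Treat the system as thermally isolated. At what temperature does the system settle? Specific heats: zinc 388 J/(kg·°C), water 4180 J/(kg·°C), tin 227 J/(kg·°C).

T_f ≈ 18.0 °C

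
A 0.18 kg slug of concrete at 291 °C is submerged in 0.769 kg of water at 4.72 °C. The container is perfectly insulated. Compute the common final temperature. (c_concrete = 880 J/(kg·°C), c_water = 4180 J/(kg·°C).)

T_f is the heat-capacity-weighted average of the initial temperatures:
T_f = (158.4·291 + 3214.4·4.72) / (158.4 + 3214.4)
    = 61266 / 3372.8 ≈ 18.16 °C

T_f ≈ 18.2 °C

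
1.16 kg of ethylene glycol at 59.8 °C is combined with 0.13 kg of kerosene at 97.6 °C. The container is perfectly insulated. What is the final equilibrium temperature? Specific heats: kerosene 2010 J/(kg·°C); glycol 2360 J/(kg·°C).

T_f ≈ 63.1 °C

Conservation of energy gives ΣQ = 0:
0.13×2010×(T − 97.6) + 1.16×2360×(T − 59.8) = 0
261.3(T − 97.6) + 2737.6(T − 59.8) = 0
(261.3 + 2737.6) T = 261.3×97.6 + 2737.6×59.8
T = 189211 / 2998.9 = 63.1 °C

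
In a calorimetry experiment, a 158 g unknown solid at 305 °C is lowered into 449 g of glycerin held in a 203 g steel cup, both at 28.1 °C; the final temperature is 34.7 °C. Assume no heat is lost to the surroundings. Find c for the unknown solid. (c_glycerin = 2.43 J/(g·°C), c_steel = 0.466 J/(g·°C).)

c ≈ 0.183 J/(g·°C)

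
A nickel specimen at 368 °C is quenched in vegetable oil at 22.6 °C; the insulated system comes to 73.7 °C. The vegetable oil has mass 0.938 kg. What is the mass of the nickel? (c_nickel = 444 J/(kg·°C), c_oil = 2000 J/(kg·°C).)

m ≈ 0.734 kg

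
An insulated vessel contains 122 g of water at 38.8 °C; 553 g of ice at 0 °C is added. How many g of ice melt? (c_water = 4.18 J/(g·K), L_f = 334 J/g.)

Water can give up m c ΔT = 122·4.18·38.8 = 19786 J before reaching 0 °C.
Fully melting the ice requires m_ice L_f = 553·334 = 184702 J.
That's not enough to melt it all — equilibrium is at 0 °C with ice remaining.
m_melted·334 = 19786  ⇒  m_melted ≈ 59.24 g.

m_melted ≈ 59.2 g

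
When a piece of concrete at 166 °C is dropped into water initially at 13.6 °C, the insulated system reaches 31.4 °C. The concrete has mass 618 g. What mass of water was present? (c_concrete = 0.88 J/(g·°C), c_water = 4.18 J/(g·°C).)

m ≈ 984 g

Net heat exchanged in the isolated system is zero:
618·0.88·(31.4 − 166) + m·4.18·(31.4 − 13.6) = 0
74.4 m = 73201
m = 73201/74.4 ≈ 983.8 g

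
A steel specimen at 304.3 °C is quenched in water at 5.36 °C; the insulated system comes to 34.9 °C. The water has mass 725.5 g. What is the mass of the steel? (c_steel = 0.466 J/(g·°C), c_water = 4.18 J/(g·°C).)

Heat lost by the steel = heat gained by the water:
m·0.466·(304.3 − 34.9) = 725.5·4.18·(34.9 − 5.36)
125.54 m = 89583  ⇒  m ≈ 713.6 g

m ≈ 714 g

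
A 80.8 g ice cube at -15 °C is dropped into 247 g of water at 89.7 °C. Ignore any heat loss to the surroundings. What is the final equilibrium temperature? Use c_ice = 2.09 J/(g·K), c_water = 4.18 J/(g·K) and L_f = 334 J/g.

T_f ≈ 46.0 °C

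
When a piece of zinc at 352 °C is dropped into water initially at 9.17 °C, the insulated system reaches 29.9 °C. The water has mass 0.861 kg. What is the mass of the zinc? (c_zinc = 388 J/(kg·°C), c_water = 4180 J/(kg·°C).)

m ≈ 0.597 kg

Taking heat into each body as positive, Σ m c ΔT = 0:
m·388·(29.9 − 352) + 0.861·4180·(29.9 − 9.17) = 0
-124975 m = -74607
m = -74607/-124975 ≈ 0.597 kg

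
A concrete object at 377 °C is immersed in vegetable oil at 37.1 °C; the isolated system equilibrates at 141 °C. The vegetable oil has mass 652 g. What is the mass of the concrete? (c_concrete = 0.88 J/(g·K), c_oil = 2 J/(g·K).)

Taking heat into each body as positive, Σ m c ΔT = 0:
m×0.88×(141 − 377) + 652×2×(141 − 37.1) = 0
-207.68 m = -135486
m = -135486/-207.68 ≈ 652.4 g

m ≈ 652 g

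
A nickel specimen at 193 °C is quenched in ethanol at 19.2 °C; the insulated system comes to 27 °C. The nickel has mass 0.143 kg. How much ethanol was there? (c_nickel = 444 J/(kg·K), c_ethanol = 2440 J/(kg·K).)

Energy conservation, ΣQ = 0:
0.143·444·(27 − 193) + m·2440·(27 − 19.2) = 0
19032 m = 10540
m = 10540/19032 ≈ 0.5538 kg

m ≈ 0.554 kg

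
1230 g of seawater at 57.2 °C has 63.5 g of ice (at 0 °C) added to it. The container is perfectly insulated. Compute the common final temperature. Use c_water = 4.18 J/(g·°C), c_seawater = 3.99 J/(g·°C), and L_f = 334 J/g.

T_f ≈ 50.2 °C

Conservation of energy gives ΣQ = 0:
fusion: m_ice L_f = 63.5·334 = 21209
  warm the meltwater: 265.43 T
  seawater: 4907.7(T − 57.2)
5173.1 T = 280720 − 21209 = 259511
T ≈ 50.17 °C. Since T > 0 °C, the all-ice-melts assumption holds.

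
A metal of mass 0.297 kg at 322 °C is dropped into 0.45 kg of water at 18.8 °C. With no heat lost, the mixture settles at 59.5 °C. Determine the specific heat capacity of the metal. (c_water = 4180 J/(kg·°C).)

Setting the total heat transfer to zero:
0.297×c×(59.5 − 322) + 0.45×4180×(59.5 − 18.8) = 0
-77.96 c = -76557
c = -76557/-77.96 ≈ 982 J/(kg·°C)

c ≈ 982 J/(kg·°C)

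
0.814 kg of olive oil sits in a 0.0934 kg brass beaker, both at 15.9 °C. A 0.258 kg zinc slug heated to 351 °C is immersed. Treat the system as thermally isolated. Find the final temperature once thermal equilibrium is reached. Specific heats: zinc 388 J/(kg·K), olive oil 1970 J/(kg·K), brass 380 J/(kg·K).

Heat gained plus heat lost sum to zero:
0.258*388*(T − 351) + 0.814*1970*(T − 15.9) + 0.0934*380*(T − 15.9) = 0
1739.2 T = 61198
T = 61198 / 1739.2 = 35.2 °C

T_f ≈ 35.2 °C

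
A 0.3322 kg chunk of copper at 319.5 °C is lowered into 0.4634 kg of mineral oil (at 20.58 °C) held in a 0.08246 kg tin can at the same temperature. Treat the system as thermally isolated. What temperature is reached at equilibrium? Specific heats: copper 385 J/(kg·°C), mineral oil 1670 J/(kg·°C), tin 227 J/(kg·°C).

T_f = Σ m_i c_i T_i / Σ m_i c_i:
T_f = (127.9×319.5 + 773.88×20.58 + 18.72×20.58) / (127.9 + 773.88 + 18.72)
    = 57175 / 920.49 ≈ 62.11 °C

T_f ≈ 62.1 °C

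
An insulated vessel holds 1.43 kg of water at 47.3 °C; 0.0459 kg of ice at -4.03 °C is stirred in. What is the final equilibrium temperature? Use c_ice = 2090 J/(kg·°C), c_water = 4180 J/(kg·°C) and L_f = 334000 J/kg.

Taking heat into each body as positive, Σ m c ΔT = 0:
ice -4.03→0 °C: 0.0459×2090×4.03 = 386.6; fusion: m_ice L_f = 0.0459×334000 = 15331; meltwater 0→T: 0.0459×4180×T = 191.86 T; water: 5977.4(T − 47.3)
6169.3 T = 282731 − 15717 = 267014
T ≈ 43.28 °C — above 0 °C, consistent with complete melting.

T_f ≈ 43.3 °C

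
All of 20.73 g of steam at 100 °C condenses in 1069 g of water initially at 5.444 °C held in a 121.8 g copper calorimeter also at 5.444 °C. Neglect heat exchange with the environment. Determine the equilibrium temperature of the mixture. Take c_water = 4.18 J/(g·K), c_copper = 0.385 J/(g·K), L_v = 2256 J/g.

Net heat exchanged in the isolated system is zero:
condense steam: −20.73×2256 = −46767
  condensate cools 100→T: 20.73×4.18×(T − 100) = 86.65(T − 100)
  original water: 4468.4(T − 5.444)
  copper cup: 121.8×0.385×(T − 5.444) = 46.89(T − 5.444)
4602 T = 46767 + 8665.1 + 24581 = 80013
T ≈ 17.39 °C, under the boiling point, so the assumption holds.

T_f ≈ 17.4 °C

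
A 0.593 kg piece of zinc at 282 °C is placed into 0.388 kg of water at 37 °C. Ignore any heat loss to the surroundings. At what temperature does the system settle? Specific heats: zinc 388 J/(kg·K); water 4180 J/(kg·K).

T_f ≈ 67.4 °C

Let T be the final temperature. ΣQ_i = 0:
0.593*388*(T − 282) + 0.388*4180*(T − 37) = 0
230.08(T − 282) + 1621.8(T − 37) = 0
(230.08 + 1621.8) T = 230.08*282 + 1621.8*37
T ≈ 67.44 °C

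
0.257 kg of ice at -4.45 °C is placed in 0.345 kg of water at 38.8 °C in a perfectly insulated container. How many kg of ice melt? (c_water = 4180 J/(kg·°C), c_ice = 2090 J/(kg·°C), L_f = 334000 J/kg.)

Water can give up m c ΔT = 0.345×4180×38.8 = 55953 J before reaching 0 °C.
Of that, 0.257×2090×4.45 = 2390.2 J goes to bring the ice to 0 °C, leaving 53563 J.
Melting all 0.257 kg of ice would need 0.257×334000 = 85838 J.
53563 J < 85838 J, so only part of the ice melts and the system sits at 0 °C.
m_melt = 53563 / L_f = 0.1604 kg.

m_melted ≈ 0.16 kg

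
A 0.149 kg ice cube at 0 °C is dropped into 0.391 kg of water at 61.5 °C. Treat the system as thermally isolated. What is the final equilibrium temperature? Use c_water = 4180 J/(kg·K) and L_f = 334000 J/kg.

T_f ≈ 22.5 °C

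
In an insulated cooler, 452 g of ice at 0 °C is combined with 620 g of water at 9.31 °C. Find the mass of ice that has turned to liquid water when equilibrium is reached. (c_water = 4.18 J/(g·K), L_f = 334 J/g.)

m_melted ≈ 72.2 g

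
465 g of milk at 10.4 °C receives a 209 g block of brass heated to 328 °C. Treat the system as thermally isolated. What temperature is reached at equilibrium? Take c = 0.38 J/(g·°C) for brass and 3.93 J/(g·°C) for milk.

T_f ≈ 23.6 °C

Set heat shed by the hot body equal to heat absorbed by the cold body:
209·0.38·(328 − T) = 465·3.93·(T − 10.4)
79.42(328 − T) = 1827.5(T − 10.4)
1906.9 T = 45055  ⇒  T ≈ 23.63 °C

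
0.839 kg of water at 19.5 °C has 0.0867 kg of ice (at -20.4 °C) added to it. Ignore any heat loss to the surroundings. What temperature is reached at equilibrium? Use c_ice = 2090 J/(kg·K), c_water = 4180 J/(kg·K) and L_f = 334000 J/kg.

Sum of m c ΔT and latent-heat terms is zero:
warm ice to 0 °C: 0.0867×2090×(0 − (-20.4)) = 3696.5
  melt ice: 0.0867×334000 = 28958
  warm the meltwater: 362.41 T
  water cools: 0.839×4180×(T − 19.5) = 3507(T − 19.5)
3869.4 T = 68387 − 32654 = 35733
T ≈ 9.23 °C — above 0 °C, consistent with complete melting.

T_f ≈ 9.2 °C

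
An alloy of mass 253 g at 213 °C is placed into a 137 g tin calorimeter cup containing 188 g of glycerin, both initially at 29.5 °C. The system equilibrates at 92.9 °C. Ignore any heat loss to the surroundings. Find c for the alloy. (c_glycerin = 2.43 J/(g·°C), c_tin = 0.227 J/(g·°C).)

Conservation of energy gives ΣQ = 0:
253×c×(92.9 − 213) + 188×2.43×(92.9 − 29.5) + 137×0.227×(92.9 − 29.5) = 0
-30385 c = -30935
c = -30935/-30385 ≈ 1.018 J/(g·°C)

c ≈ 1.02 J/(g·°C)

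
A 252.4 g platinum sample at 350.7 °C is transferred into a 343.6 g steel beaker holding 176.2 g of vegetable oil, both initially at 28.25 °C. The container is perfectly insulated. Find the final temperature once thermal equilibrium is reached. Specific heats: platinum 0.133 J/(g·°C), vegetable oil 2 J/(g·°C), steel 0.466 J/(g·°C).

T_f ≈ 48.1 °C

With ΣQ=0 the equilibrium temperature is the m·c-weighted mean:
T_f = (33.57·350.7 + 352.4·28.25 + 160.12·28.25) / (33.57 + 352.4 + 160.12)
    = 26251 / 546.09 ≈ 48.07 °C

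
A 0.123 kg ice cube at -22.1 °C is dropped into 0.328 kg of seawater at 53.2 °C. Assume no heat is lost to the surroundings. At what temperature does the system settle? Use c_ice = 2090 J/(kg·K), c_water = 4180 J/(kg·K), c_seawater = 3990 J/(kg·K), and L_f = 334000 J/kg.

T_f ≈ 12.5 °C

Taking heat into each body as positive, Σ m c ΔT = 0:
ice -22.1→0 °C: 0.123·2090·22.1 = 5681.2; fusion: m_ice L_f = 0.123·334000 = 41082; meltwater 0→T: 0.123·4180·T = 514.14 T; seawater: 1308.7(T − 53.2)
1822.9 T = 69624 − 46763 = 22861
T ≈ 12.54 °C — above 0 °C, consistent with complete melting.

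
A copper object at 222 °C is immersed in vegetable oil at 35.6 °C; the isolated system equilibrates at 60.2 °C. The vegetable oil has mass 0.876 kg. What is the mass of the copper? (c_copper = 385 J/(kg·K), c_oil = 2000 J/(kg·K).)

|Q_copper| = |Q_oil|:
m·385·(222 − 60.2) = 0.876·2000·(60.2 − 35.6)
62293 m = 43099  ⇒  m ≈ 0.6919 kg

m ≈ 0.692 kg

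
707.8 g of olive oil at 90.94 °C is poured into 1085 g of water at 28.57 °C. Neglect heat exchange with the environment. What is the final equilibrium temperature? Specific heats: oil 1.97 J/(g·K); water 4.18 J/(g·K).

Heat gained plus heat lost sum to zero:
707.8·1.97·(T − 90.94) + 1085·4.18·(T − 28.57) = 0
(1394.4 + 4535.3) T = 1394.4·90.94 + 4535.3·28.57
T = 256377 / 5929.7 = 43.2 °C

T_f ≈ 43.2 °C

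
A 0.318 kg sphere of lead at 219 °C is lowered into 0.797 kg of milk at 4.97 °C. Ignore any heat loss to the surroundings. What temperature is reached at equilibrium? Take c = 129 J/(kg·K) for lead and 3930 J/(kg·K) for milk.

With ΣQ=0 the equilibrium temperature is the m·c-weighted mean:
T_f = (41.02*219 + 3132.2*4.97) / (41.02 + 3132.2)
    = 24551 / 3173.2 ≈ 7.74 °C

T_f ≈ 7.7 °C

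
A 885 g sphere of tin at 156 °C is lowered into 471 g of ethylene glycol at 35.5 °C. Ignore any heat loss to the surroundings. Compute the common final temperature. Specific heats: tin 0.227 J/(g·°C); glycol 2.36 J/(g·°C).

T_f ≈ 53.9 °C

Set heat shed by the hot body equal to heat absorbed by the cold body:
885·0.227·(156 − T) = 471·2.36·(T − 35.5)
200.9(156 − T) = 1111.6(T − 35.5)
1312.5 T = 70800  ⇒  T ≈ 53.94 °C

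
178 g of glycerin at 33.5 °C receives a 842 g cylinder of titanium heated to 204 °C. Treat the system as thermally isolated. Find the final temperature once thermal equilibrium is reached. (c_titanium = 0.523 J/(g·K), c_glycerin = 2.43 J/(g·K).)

T_f ≈ 119.5 °C

With ΣQ=0 the equilibrium temperature is the m·c-weighted mean:
T_f = (440.37·204 + 432.54·33.5) / (440.37 + 432.54)
    = 104325 / 872.91 ≈ 119.51 °C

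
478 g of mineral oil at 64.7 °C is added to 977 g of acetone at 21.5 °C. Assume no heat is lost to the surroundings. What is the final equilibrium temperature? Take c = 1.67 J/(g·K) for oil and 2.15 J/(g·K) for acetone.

With ΣQ=0 the equilibrium temperature is the m·c-weighted mean:
T_f = (798.26×64.7 + 2100.5×21.5) / (798.26 + 2100.5)
    = 96809 / 2898.8 ≈ 33.40 °C

T_f ≈ 33.4 °C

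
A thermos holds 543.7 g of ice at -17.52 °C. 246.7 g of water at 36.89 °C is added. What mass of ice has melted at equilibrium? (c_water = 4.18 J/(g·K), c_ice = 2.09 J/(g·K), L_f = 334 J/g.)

m_melted ≈ 54.3 g

Heat available from the water dropping to 0 °C: 246.7×4.18×36.89 = 38041 J.
Warming the ice to 0 °C takes 543.7×2.09×17.52 = 19909 J, leaving 18133 J for melting.
To melt every bit of ice: 543.7×334 = 181596 J.
Since 18133 < 181596 J, not all the ice melts; equilibrium is at 0 °C.
Mass melted = 18133/334 ≈ 54.29 g.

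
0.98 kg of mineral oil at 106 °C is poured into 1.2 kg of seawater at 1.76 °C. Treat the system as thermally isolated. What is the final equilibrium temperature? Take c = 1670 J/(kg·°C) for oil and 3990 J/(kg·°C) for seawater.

T_f ≈ 28.3 °C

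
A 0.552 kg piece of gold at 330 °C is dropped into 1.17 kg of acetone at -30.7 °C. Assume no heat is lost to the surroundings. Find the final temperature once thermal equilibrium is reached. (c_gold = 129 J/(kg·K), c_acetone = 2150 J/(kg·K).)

Heat lost by the gold equals heat gained by the acetone:
0.552·129·(330 − T) = 1.17·2150·(T − (-30.7))
71.21(330 − T) = 2515.5(T − (-30.7))
2586.7 T = -53727  ⇒  T ≈ -20.77 °C

T_f ≈ -20.8 °C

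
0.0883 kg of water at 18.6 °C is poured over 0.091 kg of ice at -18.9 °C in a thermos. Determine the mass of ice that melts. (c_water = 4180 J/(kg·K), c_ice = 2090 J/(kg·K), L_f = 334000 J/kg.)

m_melted ≈ 0.00979 kg

Heat available from the water dropping to 0 °C: 0.0883×4180×18.6 = 6865.1 J.
Warming the ice to 0 °C takes 0.091×2090×18.9 = 3594.6 J, leaving 3270.6 J for melting.
Fully melting the ice requires m_ice L_f = 0.091×334000 = 30394 J.
Since 3270.6 < 30394 J, not all the ice melts; equilibrium is at 0 °C.
Mass melted = 3270.6/334000 ≈ 0.009792 kg.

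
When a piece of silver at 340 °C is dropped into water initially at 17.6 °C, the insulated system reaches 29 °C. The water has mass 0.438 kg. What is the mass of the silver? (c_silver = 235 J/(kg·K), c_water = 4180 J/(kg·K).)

m ≈ 0.286 kg

|Q_silver| = |Q_water|:
m·235·(340 − 29) = 0.438·4180·(29 − 17.6)
73085 m = 20872  ⇒  m ≈ 0.2856 kg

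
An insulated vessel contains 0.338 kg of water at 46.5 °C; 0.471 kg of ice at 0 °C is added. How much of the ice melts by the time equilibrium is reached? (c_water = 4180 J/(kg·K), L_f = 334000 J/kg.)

Water can give up m c ΔT = 0.338×4180×46.5 = 65697 J before reaching 0 °C.
Fully melting the ice requires m_ice L_f = 0.471×334000 = 157314 J.
65697 J < 157314 J, so only part of the ice melts and the system sits at 0 °C.
m_melt = 65697 / L_f = 0.1967 kg.

m_melted ≈ 0.197 kg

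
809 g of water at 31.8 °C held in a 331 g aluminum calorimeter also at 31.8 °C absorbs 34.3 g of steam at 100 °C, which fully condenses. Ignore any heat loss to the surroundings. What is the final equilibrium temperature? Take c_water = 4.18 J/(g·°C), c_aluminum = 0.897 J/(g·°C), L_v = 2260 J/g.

Let T be the final temperature. ΣQ_i = 0:
steam→water at 100 °C releases m L_v = 34.3×2260 = 77518; condensate cools 100→T: 34.3×4.18×(T − 100) = 143.37(T − 100); original water: 3381.6(T − 31.8); cup: 296.91(T − 31.8)
3821.9 T = 77518 + 14337 + 116977 = 208833
T ≈ 54.64 °C, under the boiling point, so the assumption holds.

T_f ≈ 54.6 °C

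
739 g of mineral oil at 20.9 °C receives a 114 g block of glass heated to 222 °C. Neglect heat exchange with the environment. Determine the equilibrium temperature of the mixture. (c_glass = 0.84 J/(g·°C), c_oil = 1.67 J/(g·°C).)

T_f ≈ 35.4 °C

Taking heat into each body as positive, Σ m c ΔT = 0:
114·0.84·(T − 222) + 739·1.67·(T − 20.9) = 0
95.76(T − 222) + 1234.1(T − 20.9) = 0
(95.76 + 1234.1) T = 95.76·222 + 1234.1·20.9
T = 47052/1329.9 ≈ 35.38 °C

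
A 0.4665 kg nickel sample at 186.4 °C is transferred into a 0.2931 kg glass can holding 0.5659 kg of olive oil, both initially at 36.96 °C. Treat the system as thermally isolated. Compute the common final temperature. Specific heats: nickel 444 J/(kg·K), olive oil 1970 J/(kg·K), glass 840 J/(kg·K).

T_f ≈ 56.7 °C

Energy conservation, ΣQ = 0:
0.4665*444*(T − 186.4) + 0.5659*1970*(T − 36.96) + 0.2931*840*(T − 36.96) = 0
207.13(T − 186.4) + 1114.8(T − 36.96) + 246.2(T − 36.96) = 0
1568.2 T = 88912
T = 88912/1568.2 ≈ 56.70 °C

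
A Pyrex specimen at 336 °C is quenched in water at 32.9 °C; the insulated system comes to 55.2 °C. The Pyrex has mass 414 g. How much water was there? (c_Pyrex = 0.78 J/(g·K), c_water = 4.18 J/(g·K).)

m ≈ 973 g

|Q_Pyrex| = |Q_water|:
414·0.78·(336 − 55.2) = m·4.18·(55.2 − 32.9)
93.21 m = 90676  ⇒  m ≈ 972.8 g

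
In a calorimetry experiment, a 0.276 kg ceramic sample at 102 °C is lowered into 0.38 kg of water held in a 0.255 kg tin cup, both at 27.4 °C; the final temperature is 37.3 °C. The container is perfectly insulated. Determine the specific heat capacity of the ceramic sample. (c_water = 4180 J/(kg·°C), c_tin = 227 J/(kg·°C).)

Setting the total heat transfer to zero:
0.276×c×(37.3 − 102) + 0.38×4180×(37.3 − 27.4) + 0.255×227×(37.3 − 27.4) = 0
-17.86 c = -16298
c = -16298/-17.86 ≈ 912.7 J/(kg·°C)

c ≈ 913 J/(kg·°C)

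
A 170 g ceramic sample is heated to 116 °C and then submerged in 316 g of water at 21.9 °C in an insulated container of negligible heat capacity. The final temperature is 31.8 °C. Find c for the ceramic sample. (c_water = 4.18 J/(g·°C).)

Let T be the final temperature. ΣQ_i = 0:
170×c×(31.8 − 116) + 316×4.18×(31.8 − 21.9) = 0
-14314 c = -13077
c = -13077/-14314 ≈ 0.9136 J/(g·°C)

c ≈ 0.914 J/(g·°C)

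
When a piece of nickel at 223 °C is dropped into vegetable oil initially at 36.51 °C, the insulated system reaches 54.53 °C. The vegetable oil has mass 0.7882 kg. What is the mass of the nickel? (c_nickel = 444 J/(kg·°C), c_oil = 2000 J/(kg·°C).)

m ≈ 0.38 kg

Heat lost by the nickel = heat gained by the oil:
m·444·(223 − 54.53) = 0.7882·2000·(54.53 − 36.51)
74801 m = 28407  ⇒  m ≈ 0.3798 kg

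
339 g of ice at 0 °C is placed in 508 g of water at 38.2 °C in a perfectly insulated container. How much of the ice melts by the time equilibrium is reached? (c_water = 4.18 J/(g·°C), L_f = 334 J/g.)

Cooling the water to 0 °C releases 508×4.18×38.2 = 81115 J.
To melt every bit of ice: 339×334 = 113226 J.
Since 81115 < 113226 J, not all the ice melts; equilibrium is at 0 °C.
m_melt = 81115 / L_f = 242.9 g.

m_melted ≈ 243 g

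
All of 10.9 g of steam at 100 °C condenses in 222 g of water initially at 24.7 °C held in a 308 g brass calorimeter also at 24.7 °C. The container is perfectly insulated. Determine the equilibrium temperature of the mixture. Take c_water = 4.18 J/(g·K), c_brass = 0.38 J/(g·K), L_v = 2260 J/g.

T_f ≈ 50.4 °C

Setting the total heat transfer to zero:
latent heat released on condensation: 10.9×2260 = 24634
  condensed water 100 °C→T: 45.56(T − 100)
  original water: 927.96(T − 24.7)
  brass cup: 308×0.38×(T − 24.7) = 117.04(T − 24.7)
1090.6 T = 24634 + 4556.2 + 25812 = 55002
T ≈ 50.43 °C (< 100 °C, so full condensation is consistent).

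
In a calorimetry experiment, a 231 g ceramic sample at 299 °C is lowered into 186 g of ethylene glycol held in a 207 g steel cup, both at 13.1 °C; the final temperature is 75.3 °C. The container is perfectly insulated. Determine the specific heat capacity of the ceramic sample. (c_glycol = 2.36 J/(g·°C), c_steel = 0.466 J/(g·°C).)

Taking heat into each body as positive, Σ m c ΔT = 0:
231·c·(75.3 − 299) + 186·2.36·(75.3 − 13.1) + 207·0.466·(75.3 − 13.1) = 0
-51675 c = -33303
c = -33303/-51675 ≈ 0.6445 J/(g·°C)

c ≈ 0.644 J/(g·°C)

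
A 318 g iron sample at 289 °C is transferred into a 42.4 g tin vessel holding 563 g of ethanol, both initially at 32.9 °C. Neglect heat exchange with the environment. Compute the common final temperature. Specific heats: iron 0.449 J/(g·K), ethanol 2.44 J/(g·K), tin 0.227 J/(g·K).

T_f ≈ 56.9 °C

Energy conservation, ΣQ = 0:
318*0.449*(T − 289) + 563*2.44*(T − 32.9) + 42.4*0.227*(T − 32.9) = 0
142.78(T − 289) + 1373.7(T − 32.9) + 9.625(T − 32.9) = 0
1526.1 T = 86776
T = 86776 / 1526.1 = 56.9 °C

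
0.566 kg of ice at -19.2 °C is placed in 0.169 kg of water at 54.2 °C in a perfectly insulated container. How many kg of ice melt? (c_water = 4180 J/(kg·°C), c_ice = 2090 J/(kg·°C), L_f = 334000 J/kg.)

m_melted ≈ 0.0466 kg

Heat available from the water dropping to 0 °C: 0.169×4180×54.2 = 38288 J.
Warming the ice to 0 °C takes 0.566×2090×19.2 = 22712 J, leaving 15576 J for melting.
To melt every bit of ice: 0.566×334000 = 189044 J.
Since 15576 < 189044 J, not all the ice melts; equilibrium is at 0 °C.
Mass melted = 15576/334000 ≈ 0.04663 kg.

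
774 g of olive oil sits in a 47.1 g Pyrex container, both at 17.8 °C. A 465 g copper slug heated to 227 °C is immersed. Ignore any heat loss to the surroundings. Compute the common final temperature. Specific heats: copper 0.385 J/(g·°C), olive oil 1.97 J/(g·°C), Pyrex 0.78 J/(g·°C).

T_f ≈ 39.3 °C

Energy conservation, ΣQ = 0:
465·0.385·(T − 227) + 774·1.97·(T − 17.8) + 47.1·0.78·(T − 17.8) = 0
179.03(T − 227) + 1524.8(T − 17.8) + 36.74(T − 17.8) = 0
1740.5 T = 68434
T ≈ 39.32 °C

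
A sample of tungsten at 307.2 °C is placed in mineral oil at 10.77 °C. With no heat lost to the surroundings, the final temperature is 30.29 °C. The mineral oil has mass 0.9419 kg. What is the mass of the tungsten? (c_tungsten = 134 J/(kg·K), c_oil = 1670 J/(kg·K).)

m ≈ 0.827 kg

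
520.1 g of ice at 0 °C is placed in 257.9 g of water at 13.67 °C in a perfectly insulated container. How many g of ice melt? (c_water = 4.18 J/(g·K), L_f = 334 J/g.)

m_melted ≈ 44.1 g

Heat available from the water dropping to 0 °C: 257.9·4.18·13.67 = 14737 J.
To melt every bit of ice: 520.1·334 = 173713 J.
14737 J < 173713 J, so only part of the ice melts and the system sits at 0 °C.
m_melt = 14737 / L_f = 44.12 g.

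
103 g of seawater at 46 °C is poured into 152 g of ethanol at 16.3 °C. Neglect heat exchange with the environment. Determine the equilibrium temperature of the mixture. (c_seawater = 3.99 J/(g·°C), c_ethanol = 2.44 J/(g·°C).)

T_f ≈ 31.9 °C

T_f is the heat-capacity-weighted average of the initial temperatures:
T_f = (410.97×46 + 370.88×16.3) / (410.97 + 370.88)
    = 24950 / 781.85 ≈ 31.91 °C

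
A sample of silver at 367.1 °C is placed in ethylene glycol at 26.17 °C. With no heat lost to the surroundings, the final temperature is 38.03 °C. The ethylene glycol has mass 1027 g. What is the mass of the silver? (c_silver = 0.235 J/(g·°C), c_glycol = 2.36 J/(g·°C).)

m ≈ 372 g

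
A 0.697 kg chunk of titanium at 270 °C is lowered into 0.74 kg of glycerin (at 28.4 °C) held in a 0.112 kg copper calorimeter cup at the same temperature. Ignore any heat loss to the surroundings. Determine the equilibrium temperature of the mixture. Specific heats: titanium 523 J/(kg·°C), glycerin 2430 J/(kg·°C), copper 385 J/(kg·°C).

Taking heat into each body as positive, Σ m c ΔT = 0:
0.697·523·(T − 270) + 0.74·2430·(T − 28.4) + 0.112·385·(T − 28.4) = 0
364.53(T − 270) + 1798.2(T − 28.4) + 43.12(T − 28.4) = 0
2205.9 T = 150717
T = 150717 / 2205.9 = 68.3 °C

T_f ≈ 68.3 °C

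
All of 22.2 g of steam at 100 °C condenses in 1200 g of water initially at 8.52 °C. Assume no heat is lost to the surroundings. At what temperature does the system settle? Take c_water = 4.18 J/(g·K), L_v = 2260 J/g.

T_f ≈ 20.0 °C

Heat gained plus heat lost sum to zero:
condense steam: −22.2·2260 = −50172; condensate cools 100→T: 22.2·4.18·(T − 100) = 92.8(T − 100); water warms: 1200·4.18·(T − 8.52) = 5016(T − 8.52)
5108.8 T = 50172 + 9279.6 + 42736 = 102188
T ≈ 20.00 °C — below 100 °C, confirming all the steam condensed.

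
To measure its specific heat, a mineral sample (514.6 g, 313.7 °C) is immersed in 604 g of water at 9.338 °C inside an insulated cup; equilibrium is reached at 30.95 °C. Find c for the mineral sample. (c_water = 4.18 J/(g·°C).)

Heat lost by the mineral sample = heat gained by the water:
514.6×c×(313.7 − 30.95) = 604×4.18×(30.95 − 9.338)
145503 c = 54564  ⇒  c ≈ 0.375 J/(g·°C)

c ≈ 0.375 J/(g·°C)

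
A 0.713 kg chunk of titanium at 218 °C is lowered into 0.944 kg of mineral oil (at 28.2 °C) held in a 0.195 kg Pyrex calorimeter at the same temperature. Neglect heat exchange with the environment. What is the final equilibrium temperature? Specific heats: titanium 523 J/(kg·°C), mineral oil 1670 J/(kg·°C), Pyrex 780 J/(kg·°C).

T_f ≈ 61.9 °C

Setting the total heat transfer to zero:
0.713×523×(T − 218) + 0.944×1670×(T − 28.2) + 0.195×780×(T − 28.2) = 0
372.9(T − 218) + 1576.5(T − 28.2) + 152.1(T − 28.2) = 0
(372.9 + 1576.5 + 152.1) T = 372.9×218 + 1576.5×28.2 + 152.1×28.2
T = 130038 / 2101.5 = 61.9 °C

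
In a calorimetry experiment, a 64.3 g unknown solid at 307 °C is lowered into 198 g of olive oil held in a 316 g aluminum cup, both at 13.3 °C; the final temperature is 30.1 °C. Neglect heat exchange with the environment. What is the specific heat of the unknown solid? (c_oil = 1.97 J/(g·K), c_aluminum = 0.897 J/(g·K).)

c ≈ 0.636 J/(g·K)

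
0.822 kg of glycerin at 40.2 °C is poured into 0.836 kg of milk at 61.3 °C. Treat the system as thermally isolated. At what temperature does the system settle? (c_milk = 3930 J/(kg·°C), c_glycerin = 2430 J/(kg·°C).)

Set heat shed by the hot body equal to heat absorbed by the cold body:
0.836*3930*(61.3 − T) = 0.822*2430*(T − 40.2)
3285.5(61.3 − T) = 1997.5(T − 40.2)
5282.9 T = 281698  ⇒  T ≈ 53.32 °C

T_f ≈ 53.3 °C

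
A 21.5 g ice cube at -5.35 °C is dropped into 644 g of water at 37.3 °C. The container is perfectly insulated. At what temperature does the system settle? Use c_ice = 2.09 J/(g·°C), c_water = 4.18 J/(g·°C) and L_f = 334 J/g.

Energy balance with sensible and latent terms:
warm ice to 0 °C: 21.5·2.09·(0 − (-5.35)) = 240.4; latent heat to melt: 21.5·334 = 7181; warm the meltwater: 89.87 T; water: 2691.9(T − 37.3)
2781.8 T = 100409 − 7421.4 = 92987
T ≈ 33.43 °C. Since T > 0 °C, the all-ice-melts assumption holds.

T_f ≈ 33.4 °C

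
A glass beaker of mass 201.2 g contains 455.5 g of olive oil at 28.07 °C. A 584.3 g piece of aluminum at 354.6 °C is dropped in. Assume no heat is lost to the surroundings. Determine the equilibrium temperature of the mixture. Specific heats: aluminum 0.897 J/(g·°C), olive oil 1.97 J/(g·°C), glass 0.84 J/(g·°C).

T_f ≈ 135.7 °C

Taking heat into each body as positive, Σ m c ΔT = 0:
584.3*0.897*(T − 354.6) + 455.5*1.97*(T − 28.07) + 201.2*0.84*(T − 28.07) = 0
524.12(T − 354.6) + 897.34(T − 28.07) + 169.01(T − 28.07) = 0
1590.5 T = 215784
T = 215784 / 1590.5 = 136 °C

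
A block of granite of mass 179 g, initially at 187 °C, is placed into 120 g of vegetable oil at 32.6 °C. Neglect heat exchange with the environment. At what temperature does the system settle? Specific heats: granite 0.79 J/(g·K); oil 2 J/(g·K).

Heat lost by the granite equals heat gained by the oil:
179×0.79×(187 − T) = 120×2×(T − 32.6)
141.41(187 − T) = 240(T − 32.6)
381.41 T = 34268  ⇒  T ≈ 89.84 °C

T_f ≈ 89.8 °C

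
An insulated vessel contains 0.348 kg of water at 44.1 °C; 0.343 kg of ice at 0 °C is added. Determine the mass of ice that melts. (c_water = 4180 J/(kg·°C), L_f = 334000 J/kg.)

m_melted ≈ 0.192 kg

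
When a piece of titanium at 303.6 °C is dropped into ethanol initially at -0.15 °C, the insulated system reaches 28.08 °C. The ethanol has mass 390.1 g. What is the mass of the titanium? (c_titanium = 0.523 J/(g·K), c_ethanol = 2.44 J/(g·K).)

Heat lost by the titanium = heat gained by the ethanol:
m·0.523·(303.6 − 28.08) = 390.1·2.44·(28.08 − (-0.15))
144.1 m = 26871  ⇒  m ≈ 186.5 g

m ≈ 186 g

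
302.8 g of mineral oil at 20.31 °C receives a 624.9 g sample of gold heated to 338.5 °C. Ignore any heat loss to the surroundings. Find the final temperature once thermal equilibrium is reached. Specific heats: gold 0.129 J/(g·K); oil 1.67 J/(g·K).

T_f ≈ 64.1 °C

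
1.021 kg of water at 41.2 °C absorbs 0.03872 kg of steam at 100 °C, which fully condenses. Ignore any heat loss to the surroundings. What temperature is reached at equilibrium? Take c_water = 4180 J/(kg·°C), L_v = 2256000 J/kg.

Sum of m c ΔT and latent-heat terms is zero:
latent heat released on condensation: 0.03872×2256000 = 87352; condensate cools 100→T: 0.03872×4180×(T − 100) = 161.85(T − 100); original water: 4267.8(T − 41.2)
4429.6 T = 87352 + 16185 + 175833 = 279370
T ≈ 63.07 °C (< 100 °C, so full condensation is consistent).

T_f ≈ 63.1 °C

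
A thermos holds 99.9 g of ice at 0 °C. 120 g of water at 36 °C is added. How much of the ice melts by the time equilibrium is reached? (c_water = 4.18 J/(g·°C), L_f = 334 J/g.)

m_melted ≈ 54.1 g

Cooling the water to 0 °C releases 120·4.18·36 = 18058 J.
Melting all 99.9 g of ice would need 99.9·334 = 33367 J.
Since 18058 < 33367 J, not all the ice melts; equilibrium is at 0 °C.
m_melted·334 = 18058  ⇒  m_melted ≈ 54.06 g.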